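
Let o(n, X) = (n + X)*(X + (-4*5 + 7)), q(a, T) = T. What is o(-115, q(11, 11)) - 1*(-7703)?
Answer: 7911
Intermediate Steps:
o(n, X) = (-13 + X)*(X + n) (o(n, X) = (X + n)*(X + (-20 + 7)) = (X + n)*(X - 13) = (X + n)*(-13 + X) = (-13 + X)*(X + n))
o(-115, q(11, 11)) - 1*(-7703) = (11² - 13*11 - 13*(-115) + 11*(-115)) - 1*(-7703) = (121 - 143 + 1495 - 1265) + 7703 = 208 + 7703 = 7911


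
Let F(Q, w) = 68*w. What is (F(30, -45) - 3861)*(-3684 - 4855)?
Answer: 59098419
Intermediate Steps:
(F(30, -45) - 3861)*(-3684 - 4855) = (68*(-45) - 3861)*(-3684 - 4855) = (-3060 - 3861)*(-8539) = -6921*(-8539) = 59098419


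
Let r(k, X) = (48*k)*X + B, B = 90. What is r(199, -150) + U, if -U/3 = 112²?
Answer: -1470342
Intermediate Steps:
r(k, X) = 90 + 48*X*k (r(k, X) = (48*k)*X + 90 = 48*X*k + 90 = 90 + 48*X*k)
U = -37632 (U = -3*112² = -3*12544 = -37632)
r(199, -150) + U = (90 + 48*(-150)*199) - 37632 = (90 - 1432800) - 37632 = -1432710 - 37632 = -1470342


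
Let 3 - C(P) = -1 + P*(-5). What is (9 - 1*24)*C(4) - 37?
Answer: -397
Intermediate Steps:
C(P) = 4 + 5*P (C(P) = 3 - (-1 + P*(-5)) = 3 - (-1 - 5*P) = 3 + (1 + 5*P) = 4 + 5*P)
(9 - 1*24)*C(4) - 37 = (9 - 1*24)*(4 + 5*4) - 37 = (9 - 24)*(4 + 20) - 37 = -15*24 - 37 = -360 - 37 = -397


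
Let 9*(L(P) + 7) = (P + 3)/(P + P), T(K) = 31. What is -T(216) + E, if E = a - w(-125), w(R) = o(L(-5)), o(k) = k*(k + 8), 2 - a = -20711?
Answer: 41895494/2025 ≈ 20689.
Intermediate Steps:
L(P) = -7 + (3 + P)/(18*P) (L(P) = -7 + ((P + 3)/(P + P))/9 = -7 + ((3 + P)/((2*P)))/9 = -7 + ((3 + P)*(1/(2*P)))/9 = -7 + ((3 + P)/(2*P))/9 = -7 + (3 + P)/(18*P))
a = 20713 (a = 2 - 1*(-20711) = 2 + 20711 = 20713)
o(k) = k*(8 + k)
w(R) = -14444/2025 (w(R) = ((1/18)*(3 - 125*(-5))/(-5))*(8 + (1/18)*(3 - 125*(-5))/(-5)) = ((1/18)*(-⅕)*(3 + 625))*(8 + (1/18)*(-⅕)*(3 + 625)) = ((1/18)*(-⅕)*628)*(8 + (1/18)*(-⅕)*628) = -314*(8 - 314/45)/45 = -314/45*46/45 = -14444/2025)
E = 41958269/2025 (E = 20713 - 1*(-14444/2025) = 20713 + 14444/2025 = 41958269/2025 ≈ 20720.)
-T(216) + E = -1*31 + 41958269/2025 = -31 + 41958269/2025 = 41895494/2025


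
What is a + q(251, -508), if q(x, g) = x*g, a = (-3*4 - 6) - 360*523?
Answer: -315806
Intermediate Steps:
a = -188298 (a = (-12 - 6) - 188280 = -18 - 188280 = -188298)
q(x, g) = g*x
a + q(251, -508) = -188298 - 508*251 = -188298 - 127508 = -315806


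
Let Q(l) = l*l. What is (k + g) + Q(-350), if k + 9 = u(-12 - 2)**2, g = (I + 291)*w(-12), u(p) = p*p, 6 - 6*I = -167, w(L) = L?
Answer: 157069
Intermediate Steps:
I = 173/6 (I = 1 - 1/6*(-167) = 1 + 167/6 = 173/6 ≈ 28.833)
u(p) = p**2
g = -3838 (g = (173/6 + 291)*(-12) = (1919/6)*(-12) = -3838)
k = 38407 (k = -9 + ((-12 - 2)**2)**2 = -9 + ((-14)**2)**2 = -9 + 196**2 = -9 + 38416 = 38407)
Q(l) = l**2
(k + g) + Q(-350) = (38407 - 3838) + (-350)**2 = 34569 + 122500 = 157069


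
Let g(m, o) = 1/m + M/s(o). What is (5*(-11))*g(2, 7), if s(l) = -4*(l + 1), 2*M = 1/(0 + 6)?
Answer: -10505/384 ≈ -27.357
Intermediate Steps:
M = 1/12 (M = 1/(2*(0 + 6)) = (½)/6 = (½)*(⅙) = 1/12 ≈ 0.083333)
s(l) = -4 - 4*l (s(l) = -4*(1 + l) = -4 - 4*l)
g(m, o) = 1/m + 1/(12*(-4 - 4*o))
(5*(-11))*g(2, 7) = (5*(-11))*((1 + 7 - 1/48*2)/(2*(1 + 7))) = -55*(1 + 7 - 1/24)/(2*8) = -55*191/(2*8*24) = -55*191/384 = -10505/384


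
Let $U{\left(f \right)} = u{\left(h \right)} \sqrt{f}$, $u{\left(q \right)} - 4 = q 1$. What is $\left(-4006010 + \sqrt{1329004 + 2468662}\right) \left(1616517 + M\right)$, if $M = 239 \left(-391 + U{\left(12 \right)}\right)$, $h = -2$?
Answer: $- 4 \left(380767 + 239 \sqrt{3}\right) \left(4006010 - \sqrt{3797666}\right) \approx -6.1051 \cdot 10^{12}$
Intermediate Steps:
$u{\left(q \right)} = 4 + q$ ($u{\left(q \right)} = 4 + q 1 = 4 + q$)
$U{\left(f \right)} = 2 \sqrt{f}$ ($U{\left(f \right)} = \left(4 - 2\right) \sqrt{f} = 2 \sqrt{f}$)
$M = -93449 + 956 \sqrt{3}$ ($M = 239 \left(-391 + 2 \sqrt{12}\right) = 239 \left(-391 + 2 \cdot 2 \sqrt{3}\right) = 239 \left(-391 + 4 \sqrt{3}\right) = -93449 + 956 \sqrt{3} \approx -91793.0$)
$\left(-4006010 + \sqrt{1329004 + 2468662}\right) \left(1616517 + M\right) = \left(-4006010 + \sqrt{1329004 + 2468662}\right) \left(1616517 - \left(93449 - 956 \sqrt{3}\right)\right) = \left(-4006010 + \sqrt{3797666}\right) \left(1523068 + 956 \sqrt{3}\right)$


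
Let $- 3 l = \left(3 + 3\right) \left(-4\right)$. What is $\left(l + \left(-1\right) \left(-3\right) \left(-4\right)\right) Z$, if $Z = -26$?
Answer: $104$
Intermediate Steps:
$l = 8$ ($l = - \frac{\left(3 + 3\right) \left(-4\right)}{3} = - \frac{6 \left(-4\right)}{3} = \left(- \frac{1}{3}\right) \left(-24\right) = 8$)
$\left(l + \left(-1\right) \left(-3\right) \left(-4\right)\right) Z = \left(8 + \left(-1\right) \left(-3\right) \left(-4\right)\right) \left(-26\right) = \left(8 + 3 \left(-4\right)\right) \left(-26\right) = \left(8 - 12\right) \left(-26\right) = \left(-4\right) \left(-26\right) = 104$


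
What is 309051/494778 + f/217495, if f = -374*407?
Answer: -2699023453/35870580370 ≈ -0.075243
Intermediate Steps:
f = -152218
309051/494778 + f/217495 = 309051/494778 - 152218/217495 = 309051*(1/494778) - 152218*1/217495 = 103017/164926 - 152218/217495 = -2699023453/35870580370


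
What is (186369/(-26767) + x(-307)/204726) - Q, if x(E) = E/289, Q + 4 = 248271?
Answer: -393189325418302081/1583691343338 ≈ -2.4827e+5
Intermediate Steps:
Q = 248267 (Q = -4 + 248271 = 248267)
x(E) = E/289 (x(E) = E*(1/289) = E/289)
(186369/(-26767) + x(-307)/204726) - Q = (186369/(-26767) + ((1/289)*(-307))/204726) - 1*248267 = (186369*(-1/26767) - 307/289*1/204726) - 248267 = (-186369/26767 - 307/59165814) - 248267 = -11026681806835/1583691343338 - 248267 = -393189325418302081/1583691343338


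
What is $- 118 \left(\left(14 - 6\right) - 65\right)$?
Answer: $6726$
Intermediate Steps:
$- 118 \left(\left(14 - 6\right) - 65\right) = - 118 \left(8 - 65\right) = \left(-118\right) \left(-57\right) = 6726$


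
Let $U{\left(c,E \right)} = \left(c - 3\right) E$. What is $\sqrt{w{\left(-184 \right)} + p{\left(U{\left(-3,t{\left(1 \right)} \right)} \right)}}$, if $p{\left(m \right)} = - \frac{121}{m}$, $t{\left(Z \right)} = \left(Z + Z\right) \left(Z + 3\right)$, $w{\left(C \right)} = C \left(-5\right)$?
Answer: $\frac{\sqrt{132843}}{12} \approx 30.373$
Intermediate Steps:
$w{\left(C \right)} = - 5 C$
$t{\left(Z \right)} = 2 Z \left(3 + Z\right)$
$U{\left(c,E \right)} = E \left(-3 + c\right)$ ($U{\left(c,E \right)} = \left(-3 + c\right) E = E \left(-3 + c\right)$)
$\sqrt{w{\left(-184 \right)} + p{\left(U{\left(-3,t{\left(1 \right)} \right)} \right)}} = \sqrt{\left(-5\right) \left(-184\right) - \frac{121}{2 \cdot 1 \left(3 + 1\right) \left(-3 - 3\right)}} = \sqrt{920 - \frac{121}{2 \cdot 1 \cdot 4 \left(-6\right)}} = \sqrt{920 - \frac{121}{8 \left(-6\right)}} = \sqrt{920 - \frac{121}{-48}} = \sqrt{920 - - \frac{121}{48}} = \sqrt{920 + \frac{121}{48}} = \sqrt{\frac{44281}{48}} = \frac{\sqrt{132843}}{12}$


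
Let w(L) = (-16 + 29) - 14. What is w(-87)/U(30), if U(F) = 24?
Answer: -1/24 ≈ -0.041667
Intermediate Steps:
w(L) = -1 (w(L) = 13 - 14 = -1)
w(-87)/U(30) = -1/24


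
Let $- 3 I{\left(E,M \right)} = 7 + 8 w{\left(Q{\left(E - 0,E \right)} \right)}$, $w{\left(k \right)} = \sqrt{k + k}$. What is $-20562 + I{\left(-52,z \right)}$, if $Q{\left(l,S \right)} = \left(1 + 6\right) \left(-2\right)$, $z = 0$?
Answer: $- \frac{61693}{3} - \frac{16 i \sqrt{7}}{3} \approx -20564.0 - 14.111 i$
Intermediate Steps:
$Q{\left(l,S \right)} = -14$ ($Q{\left(l,S \right)} = 7 \left(-2\right) = -14$)
$w{\left(k \right)} = \sqrt{2} \sqrt{k}$ ($w{\left(k \right)} = \sqrt{2 k} = \sqrt{2} \sqrt{k}$)
$I{\left(E,M \right)} = - \frac{7}{3} - \frac{16 i \sqrt{7}}{3}$ ($I{\left(E,M \right)} = - \frac{7 + 8 \sqrt{2} \sqrt{-14}}{3} = - \frac{7 + 8 \sqrt{2} i \sqrt{14}}{3} = - \frac{7 + 8 \cdot 2 i \sqrt{7}}{3} = - \frac{7 + 16 i \sqrt{7}}{3} = - \frac{7}{3} - \frac{16 i \sqrt{7}}{3}$)
$-20562 + I{\left(-52,z \right)} = -20562 - \left(\frac{7}{3} + \frac{16 i \sqrt{7}}{3}\right) = - \frac{61693}{3} - \frac{16 i \sqrt{7}}{3}$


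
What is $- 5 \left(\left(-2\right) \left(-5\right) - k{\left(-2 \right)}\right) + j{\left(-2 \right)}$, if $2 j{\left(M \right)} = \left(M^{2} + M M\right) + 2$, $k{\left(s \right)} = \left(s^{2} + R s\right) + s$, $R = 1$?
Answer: $-45$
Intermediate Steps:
$k{\left(s \right)} = s^{2} + 2 s$ ($k{\left(s \right)} = \left(s^{2} + 1 s\right) + s = \left(s^{2} + s\right) + s = \left(s + s^{2}\right) + s = s^{2} + 2 s$)
$j{\left(M \right)} = 1 + M^{2}$ ($j{\left(M \right)} = \frac{\left(M^{2} + M M\right) + 2}{2} = \frac{\left(M^{2} + M^{2}\right) + 2}{2} = \frac{2 M^{2} + 2}{2} = \frac{2 + 2 M^{2}}{2} = 1 + M^{2}$)
$- 5 \left(\left(-2\right) \left(-5\right) - k{\left(-2 \right)}\right) + j{\left(-2 \right)} = - 5 \left(\left(-2\right) \left(-5\right) - - 2 \left(2 - 2\right)\right) + \left(1 + \left(-2\right)^{2}\right) = - 5 \left(10 - \left(-2\right) 0\right) + \left(1 + 4\right) = - 5 \left(10 - 0\right) + 5 = - 5 \left(10 + 0\right) + 5 = \left(-5\right) 10 + 5 = -50 + 5 = -45$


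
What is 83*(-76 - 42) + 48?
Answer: -9746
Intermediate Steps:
83*(-76 - 42) + 48 = 83*(-118) + 48 = -9794 + 48 = -9746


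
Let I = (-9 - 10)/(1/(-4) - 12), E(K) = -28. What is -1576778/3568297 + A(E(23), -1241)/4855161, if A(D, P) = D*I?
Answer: -53589662121094/121272595015719 ≈ -0.44189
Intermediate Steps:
I = 76/49 (I = -19/(-¼ - 12) = -19/(-49/4) = -19*(-4/49) = 76/49 ≈ 1.5510)
A(D, P) = 76*D/49 (A(D, P) = D*(76/49) = 76*D/49)
-1576778/3568297 + A(E(23), -1241)/4855161 = -1576778/3568297 + ((76/49)*(-28))/4855161 = -1576778*1/3568297 - 304/7*1/4855161 = -1576778/3568297 - 304/33986127 = -53589662121094/121272595015719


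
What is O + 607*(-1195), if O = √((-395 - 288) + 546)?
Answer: -725365 + I*√137 ≈ -7.2537e+5 + 11.705*I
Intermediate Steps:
O = I*√137 (O = √(-683 + 546) = √(-137) = I*√137 ≈ 11.705*I)
O + 607*(-1195) = I*√137 + 607*(-1195) = I*√137 - 725365 = -725365 + I*√137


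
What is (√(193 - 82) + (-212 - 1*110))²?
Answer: (322 - √111)² ≈ 97010.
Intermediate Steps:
(√(193 - 82) + (-212 - 1*110))² = (√111 + (-212 - 110))² = (√111 - 322)² = (-322 + √111)²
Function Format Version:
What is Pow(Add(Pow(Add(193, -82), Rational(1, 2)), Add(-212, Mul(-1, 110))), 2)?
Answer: Pow(Add(322, Mul(-1, Pow(111, Rational(1, 2)))), 2) ≈ 97010.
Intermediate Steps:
Pow(Add(Pow(Add(193, -82), Rational(1, 2)), Add(-212, Mul(-1, 110))), 2) = Pow(Add(Pow(111, Rational(1, 2)), Add(-212, -110)), 2) = Pow(Add(Pow(111, Rational(1, 2)), -322), 2) = Pow(Add(-322, Pow(111, Rational(1, 2))), 2)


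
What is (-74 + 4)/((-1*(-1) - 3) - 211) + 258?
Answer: 55024/213 ≈ 258.33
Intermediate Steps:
(-74 + 4)/((-1*(-1) - 3) - 211) + 258 = -70/((1 - 3) - 211) + 258 = -70/(-2 - 211) + 258 = -70/(-213) + 258 = -70*(-1/213) + 258 = 70/213 + 258 = 55024/213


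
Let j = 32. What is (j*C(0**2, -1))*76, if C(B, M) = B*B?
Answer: 0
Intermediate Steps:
C(B, M) = B**2
(j*C(0**2, -1))*76 = (32*(0**2)**2)*76 = (32*0**2)*76 = (32*0)*76 = 0*76 = 0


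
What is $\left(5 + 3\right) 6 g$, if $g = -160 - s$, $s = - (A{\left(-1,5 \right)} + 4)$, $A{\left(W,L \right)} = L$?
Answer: $-7248$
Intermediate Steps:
$s = -9$ ($s = - (5 + 4) = \left(-1\right) 9 = -9$)
$g = -151$ ($g = -160 - -9 = -160 + 9 = -151$)
$\left(5 + 3\right) 6 g = \left(5 + 3\right) 6 \left(-151\right) = 8 \cdot 6 \left(-151\right) = 48 \left(-151\right) = -7248$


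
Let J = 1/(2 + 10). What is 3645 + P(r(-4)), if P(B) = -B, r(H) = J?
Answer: 43739/12 ≈ 3644.9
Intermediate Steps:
J = 1/12 ≈ 0.083333
r(H) = 1/12
3645 + P(r(-4)) = 3645 - 1*1/12 = 3645 - 1/12 = 43739/12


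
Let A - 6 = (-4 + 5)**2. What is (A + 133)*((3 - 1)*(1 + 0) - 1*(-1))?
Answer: 420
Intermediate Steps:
A = 7 (A = 6 + (-4 + 5)**2 = 6 + 1**2 = 6 + 1 = 7)
(A + 133)*((3 - 1)*(1 + 0) - 1*(-1)) = (7 + 133)*((3 - 1)*(1 + 0) - 1*(-1)) = 140*(2*1 + 1) = 140*(2 + 1) = 140*3 = 420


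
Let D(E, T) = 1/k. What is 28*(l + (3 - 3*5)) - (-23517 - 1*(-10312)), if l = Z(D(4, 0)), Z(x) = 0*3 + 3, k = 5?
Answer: 12953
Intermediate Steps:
D(E, T) = ⅕ (D(E, T) = 1/5 = ⅕)
Z(x) = 3 (Z(x) = 0 + 3 = 3)
l = 3
28*(l + (3 - 3*5)) - (-23517 - 1*(-10312)) = 28*(3 + (3 - 3*5)) - (-23517 - 1*(-10312)) = 28*(3 + (3 - 15)) - (-23517 + 10312) = 28*(3 - 12) - 1*(-13205) = 28*(-9) + 13205 = -252 + 13205 = 12953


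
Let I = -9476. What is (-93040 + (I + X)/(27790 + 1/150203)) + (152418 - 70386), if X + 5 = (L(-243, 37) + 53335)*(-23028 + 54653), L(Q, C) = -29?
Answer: 69087394356713/1391380457 ≈ 49654.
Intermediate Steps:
X = 1685802245 (X = -5 + (-29 + 53335)*(-23028 + 54653) = -5 + 53306*31625 = -5 + 1685802250 = 1685802245)
(-93040 + (I + X)/(27790 + 1/150203)) + (152418 - 70386) = (-93040 + (-9476 + 1685802245)/(27790 + 1/150203)) + (152418 - 70386) = (-93040 + 1685792769/(27790 + 1/150203)) + 82032 = (-93040 + 1685792769/(4174141371/150203)) + 82032 = (-93040 + 1685792769*(150203/4174141371)) + 82032 = (-93040 + 84403710427369/1391380457) + 82032 = -45050327291911/1391380457 + 82032 = 69087394356713/1391380457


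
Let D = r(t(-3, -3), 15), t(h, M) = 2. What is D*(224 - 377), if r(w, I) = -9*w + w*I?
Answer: -1836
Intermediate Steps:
r(w, I) = -9*w + I*w
D = 12 (D = 2*(-9 + 15) = 2*6 = 12)
D*(224 - 377) = 12*(224 - 377) = 12*(-153) = -1836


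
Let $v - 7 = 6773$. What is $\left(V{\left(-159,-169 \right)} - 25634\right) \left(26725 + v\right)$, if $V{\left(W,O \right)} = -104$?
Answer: $-862351690$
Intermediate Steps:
$v = 6780$ ($v = 7 + 6773 = 6780$)
$\left(V{\left(-159,-169 \right)} - 25634\right) \left(26725 + v\right) = \left(-104 - 25634\right) \left(26725 + 6780\right) = \left(-25738\right) 33505 = -862351690$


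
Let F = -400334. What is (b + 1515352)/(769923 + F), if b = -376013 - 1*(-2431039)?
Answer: 3570378/369589 ≈ 9.6604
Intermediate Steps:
b = 2055026 (b = -376013 + 2431039 = 2055026)
(b + 1515352)/(769923 + F) = (2055026 + 1515352)/(769923 - 400334) = 3570378/369589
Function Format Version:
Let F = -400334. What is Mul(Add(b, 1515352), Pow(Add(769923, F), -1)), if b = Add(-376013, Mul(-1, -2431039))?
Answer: Rational(3570378, 369589) ≈ 9.6604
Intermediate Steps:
b = 2055026 (b = Add(-376013, 2431039) = 2055026)
Mul(Add(b, 1515352), Pow(Add(769923, F), -1)) = Mul(Add(2055026, 1515352), Pow(Add(769923, -400334), -1)) = Mul(3570378, Pow(369589, -1)) = Mul(3570378, Rational(1, 369589)) = Rational(3570378, 369589)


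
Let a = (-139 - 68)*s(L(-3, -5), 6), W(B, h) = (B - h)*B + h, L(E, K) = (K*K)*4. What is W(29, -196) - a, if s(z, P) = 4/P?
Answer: 6467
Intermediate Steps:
L(E, K) = 4*K² (L(E, K) = K²*4 = 4*K²)
W(B, h) = h + B*(B - h) (W(B, h) = B*(B - h) + h = h + B*(B - h))
a = -138 (a = (-139 - 68)*(4/6) = -828/6 = -207*⅔ = -138)
W(29, -196) - a = (-196 + 29² - 1*29*(-196)) - 1*(-138) = (-196 + 841 + 5684) + 138 = 6329 + 138 = 6467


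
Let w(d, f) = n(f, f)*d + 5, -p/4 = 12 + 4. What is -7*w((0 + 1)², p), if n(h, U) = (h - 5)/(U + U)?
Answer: -4963/128 ≈ -38.773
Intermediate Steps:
n(h, U) = (-5 + h)/(2*U) (n(h, U) = (-5 + h)/((2*U)) = (-5 + h)*(1/(2*U)) = (-5 + h)/(2*U))
p = -64 (p = -4*(12 + 4) = -4*16 = -64)
w(d, f) = 5 + d*(-5 + f)/(2*f) (w(d, f) = ((-5 + f)/(2*f))*d + 5 = d*(-5 + f)/(2*f) + 5 = 5 + d*(-5 + f)/(2*f))
-7*w((0 + 1)², p) = -7*(10*(-64) + (0 + 1)²*(-5 - 64))/(2*(-64)) = -7*(-1)*(-640 + 1²*(-69))/(2*64) = -7*(-1)*(-640 + 1*(-69))/(2*64) = -7*(-1)*(-640 - 69)/(2*64) = -7*(-1)*(-709)/(2*64) = -7*709/128 = -4963/128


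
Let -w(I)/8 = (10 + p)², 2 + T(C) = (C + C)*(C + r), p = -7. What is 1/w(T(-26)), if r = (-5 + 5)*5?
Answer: -1/72 ≈ -0.013889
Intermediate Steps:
r = 0 (r = 0*5 = 0)
T(C) = -2 + 2*C² (T(C) = -2 + (C + C)*(C + 0) = -2 + (2*C)*C = -2 + 2*C²)
w(I) = -72 (w(I) = -8*(10 - 7)² = -8*3² = -8*9 = -72)
1/w(T(-26)) = 1/(-72) = -1/72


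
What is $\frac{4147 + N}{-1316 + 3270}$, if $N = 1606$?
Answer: $\frac{5753}{1954} \approx 2.9442$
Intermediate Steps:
$\frac{4147 + N}{-1316 + 3270} = \frac{4147 + 1606}{-1316 + 3270} = \frac{5753}{1954}$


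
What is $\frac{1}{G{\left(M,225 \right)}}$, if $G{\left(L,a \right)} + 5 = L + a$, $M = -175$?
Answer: $\frac{1}{45} \approx 0.022222$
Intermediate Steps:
$G{\left(L,a \right)} = -5 + L + a$ ($G{\left(L,a \right)} = -5 + \left(L + a\right) = -5 + L + a$)
$\frac{1}{G{\left(M,225 \right)}} = \frac{1}{-5 - 175 + 225} = \frac{1}{45}$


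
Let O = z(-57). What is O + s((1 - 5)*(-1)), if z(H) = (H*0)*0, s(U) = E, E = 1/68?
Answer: 1/68 ≈ 0.014706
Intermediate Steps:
E = 1/68 ≈ 0.014706
s(U) = 1/68
z(H) = 0 (z(H) = 0*0 = 0)
O = 0
O + s((1 - 5)*(-1)) = 0 + 1/68 = 1/68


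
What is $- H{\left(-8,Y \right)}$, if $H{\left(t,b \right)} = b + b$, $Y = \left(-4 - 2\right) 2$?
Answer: $24$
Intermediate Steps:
$Y = -12$ ($Y = \left(-6\right) 2 = -12$)
$H{\left(t,b \right)} = 2 b$
$- H{\left(-8,Y \right)} = - 2 \left(-12\right) = \left(-1\right) \left(-24\right) = 24$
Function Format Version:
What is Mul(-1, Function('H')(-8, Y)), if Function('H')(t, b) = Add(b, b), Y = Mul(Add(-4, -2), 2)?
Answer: 24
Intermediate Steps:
Y = -12 (Y = Mul(-6, 2) = -12)
Function('H')(t, b) = Mul(2, b)
Mul(-1, Function('H')(-8, Y)) = Mul(-1, Mul(2, -12)) = Mul(-1, -24) = 24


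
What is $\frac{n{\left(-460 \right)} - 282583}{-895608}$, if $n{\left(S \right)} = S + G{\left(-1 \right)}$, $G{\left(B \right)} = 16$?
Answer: $\frac{283027}{895608} \approx 0.31602$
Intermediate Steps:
$n{\left(S \right)} = 16 + S$ ($n{\left(S \right)} = S + 16 = 16 + S$)
$\frac{n{\left(-460 \right)} - 282583}{-895608} = \frac{\left(16 - 460\right) - 282583}{-895608} = \left(-444 - 282583\right) \left(- \frac{1}{895608}\right) = \left(-283027\right) \left(- \frac{1}{895608}\right) = \frac{283027}{895608}$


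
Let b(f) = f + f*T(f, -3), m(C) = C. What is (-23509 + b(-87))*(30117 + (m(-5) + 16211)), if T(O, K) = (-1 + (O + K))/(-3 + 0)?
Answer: -1215283905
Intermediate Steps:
T(O, K) = 1/3 - K/3 - O/3 (T(O, K) = (-1 + (K + O))/(-3) = (-1 + K + O)*(-1/3) = 1/3 - K/3 - O/3)
b(f) = f + f*(4/3 - f/3) (b(f) = f + f*(1/3 - 1/3*(-3) - f/3) = f + f*(1/3 + 1 - f/3) = f + f*(4/3 - f/3))
(-23509 + b(-87))*(30117 + (m(-5) + 16211)) = (-23509 + (1/3)*(-87)*(7 - 1*(-87)))*(30117 + (-5 + 16211)) = (-23509 + (1/3)*(-87)*(7 + 87))*(30117 + 16206) = (-23509 + (1/3)*(-87)*94)*46323 = (-23509 - 2726)*46323 = -26235*46323 = -1215283905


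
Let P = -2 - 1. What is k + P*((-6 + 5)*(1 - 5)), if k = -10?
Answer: -22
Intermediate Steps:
P = -3
k + P*((-6 + 5)*(1 - 5)) = -10 - 3*(-6 + 5)*(1 - 5) = -10 - (-3)*(-4) = -10 - 3*4 = -10 - 12 = -22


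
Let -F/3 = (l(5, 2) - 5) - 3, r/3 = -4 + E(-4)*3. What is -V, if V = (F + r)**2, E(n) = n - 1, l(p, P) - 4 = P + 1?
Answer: -2916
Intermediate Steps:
l(p, P) = 5 + P (l(p, P) = 4 + (P + 1) = 4 + (1 + P) = 5 + P)
E(n) = -1 + n
r = -57 (r = 3*(-4 + (-1 - 4)*3) = 3*(-4 - 5*3) = 3*(-4 - 15) = 3*(-19) = -57)
F = 3 (F = -3*(((5 + 2) - 5) - 3) = -3*((7 - 5) - 3) = -3*(2 - 3) = -3*(-1) = 3)
V = 2916 (V = (3 - 57)**2 = (-54)**2 = 2916)
-V = -1*2916 = -2916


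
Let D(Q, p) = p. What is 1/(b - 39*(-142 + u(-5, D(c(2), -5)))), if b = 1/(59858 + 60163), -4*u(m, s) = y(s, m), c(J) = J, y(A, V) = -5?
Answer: 480084/2635301101 ≈ 0.00018217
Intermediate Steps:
u(m, s) = 5/4 (u(m, s) = -¼*(-5) = 5/4)
b = 1/120021 ≈ 8.3319e-6
1/(b - 39*(-142 + u(-5, D(c(2), -5)))) = 1/(1/120021 - 39*(-142 + 5/4)) = 1/(1/120021 - 39*(-563/4)) = 1/(1/120021 + 21957/4) = 1/(2635301101/480084) = 480084/2635301101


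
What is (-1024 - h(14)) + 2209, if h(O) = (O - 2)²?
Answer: 1041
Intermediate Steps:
h(O) = (-2 + O)²
(-1024 - h(14)) + 2209 = (-1024 - (-2 + 14)²) + 2209 = (-1024 - 1*12²) + 2209 = (-1024 - 1*144) + 2209 = (-1024 - 144) + 2209 = -1168 + 2209 = 1041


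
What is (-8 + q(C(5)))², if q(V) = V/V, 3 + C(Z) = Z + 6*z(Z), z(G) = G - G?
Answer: 49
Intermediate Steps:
z(G) = 0
C(Z) = -3 + Z (C(Z) = -3 + (Z + 6*0) = -3 + (Z + 0) = -3 + Z)
q(V) = 1
(-8 + q(C(5)))² = (-8 + 1)² = (-7)² = 49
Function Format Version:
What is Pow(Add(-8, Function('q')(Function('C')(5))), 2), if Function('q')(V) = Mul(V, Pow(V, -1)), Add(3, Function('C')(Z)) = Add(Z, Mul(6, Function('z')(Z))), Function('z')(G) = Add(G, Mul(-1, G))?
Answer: 49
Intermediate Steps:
Function('z')(G) = 0
Function('C')(Z) = Add(-3, Z) (Function('C')(Z) = Add(-3, Add(Z, Mul(6, 0))) = Add(-3, Add(Z, 0)) = Add(-3, Z))
Function('q')(V) = 1
Pow(Add(-8, Function('q')(Function('C')(5))), 2) = Pow(Add(-8, 1), 2) = Pow(-7, 2) = 49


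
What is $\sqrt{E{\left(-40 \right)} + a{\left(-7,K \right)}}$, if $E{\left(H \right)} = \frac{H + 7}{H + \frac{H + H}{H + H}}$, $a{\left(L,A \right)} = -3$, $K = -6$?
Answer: $\frac{2 i \sqrt{91}}{13} \approx 1.4676 i$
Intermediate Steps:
$E{\left(H \right)} = \frac{7 + H}{1 + H}$ ($E{\left(H \right)} = \frac{7 + H}{H + \frac{2 H}{2 H}} = \frac{7 + H}{H + 2 H \frac{1}{2 H}} = \frac{7 + H}{H + 1} = \frac{7 + H}{1 + H}$)
$\sqrt{E{\left(-40 \right)} + a{\left(-7,K \right)}} = \sqrt{\frac{7 - 40}{1 - 40} - 3} = \sqrt{\frac{1}{-39} \left(-33\right) - 3} = \sqrt{\left(- \frac{1}{39}\right) \left(-33\right) - 3} = \sqrt{\frac{11}{13} - 3} = \sqrt{- \frac{28}{13}} = \frac{2 i \sqrt{91}}{13}$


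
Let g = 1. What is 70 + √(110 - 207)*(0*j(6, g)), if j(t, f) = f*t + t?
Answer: 70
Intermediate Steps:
j(t, f) = t + f*t
70 + √(110 - 207)*(0*j(6, g)) = 70 + √(110 - 207)*(0*(6*(1 + 1))) = 70 + √(-97)*(0*(6*2)) = 70 + (I*√97)*(0*12) = 70 + (I*√97)*0 = 70 + 0 = 70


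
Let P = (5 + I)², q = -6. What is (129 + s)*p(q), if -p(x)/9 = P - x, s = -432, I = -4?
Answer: 19089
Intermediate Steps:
P = 1 (P = (5 - 4)² = 1² = 1)
p(x) = -9 + 9*x (p(x) = -9*(1 - x) = -9 + 9*x)
(129 + s)*p(q) = (129 - 432)*(-9 + 9*(-6)) = -303*(-9 - 54) = -303*(-63) = 19089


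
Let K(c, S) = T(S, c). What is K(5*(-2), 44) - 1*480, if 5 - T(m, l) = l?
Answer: -465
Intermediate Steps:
T(m, l) = 5 - l
K(c, S) = 5 - c
K(5*(-2), 44) - 1*480 = (5 - 5*(-2)) - 1*480 = (5 - 1*(-10)) - 480 = (5 + 10) - 480 = 15 - 480 = -465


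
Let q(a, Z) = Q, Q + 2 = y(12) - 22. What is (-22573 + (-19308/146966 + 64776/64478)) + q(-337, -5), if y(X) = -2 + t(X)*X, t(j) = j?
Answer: -53194240270737/2369018437 ≈ -22454.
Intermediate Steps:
y(X) = -2 + X² (y(X) = -2 + X*X = -2 + X²)
Q = 118 (Q = -2 + ((-2 + 12²) - 22) = -2 + ((-2 + 144) - 22) = -2 + (142 - 22) = -2 + 120 = 118)
q(a, Z) = 118
(-22573 + (-19308/146966 + 64776/64478)) + q(-337, -5) = (-22573 + (-19308/146966 + 64776/64478)) + 118 = (-22573 + (-19308*1/146966 + 64776*(1/64478))) + 118 = (-22573 + (-9654/73483 + 32388/32239)) + 118 = (-22573 + 2068732098/2369018437) + 118 = -53473784446303/2369018437 + 118 = -53194240270737/2369018437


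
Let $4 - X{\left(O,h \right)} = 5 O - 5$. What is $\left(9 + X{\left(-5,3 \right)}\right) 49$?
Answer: $2107$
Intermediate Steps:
$X{\left(O,h \right)} = 9 - 5 O$ ($X{\left(O,h \right)} = 4 - \left(5 O - 5\right) = 4 - \left(-5 + 5 O\right) = 9 - 5 O$)
$\left(9 + X{\left(-5,3 \right)}\right) 49 = \left(9 + \left(9 - -25\right)\right) 49 = \left(9 + \left(9 + 25\right)\right) 49 = \left(9 + 34\right) 49 = 43 \cdot 49 = 2107$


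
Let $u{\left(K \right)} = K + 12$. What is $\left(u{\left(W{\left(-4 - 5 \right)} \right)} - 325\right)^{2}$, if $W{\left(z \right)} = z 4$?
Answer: $121801$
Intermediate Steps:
$W{\left(z \right)} = 4 z$
$u{\left(K \right)} = 12 + K$
$\left(u{\left(W{\left(-4 - 5 \right)} \right)} - 325\right)^{2} = \left(\left(12 + 4 \left(-4 - 5\right)\right) - 325\right)^{2} = \left(\left(12 + 4 \left(-9\right)\right) - 325\right)^{2} = \left(\left(12 - 36\right) - 325\right)^{2} = \left(-24 - 325\right)^{2} = \left(-349\right)^{2} = 121801$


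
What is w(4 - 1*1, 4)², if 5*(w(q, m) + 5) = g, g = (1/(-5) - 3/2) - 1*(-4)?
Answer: 51529/2500 ≈ 20.612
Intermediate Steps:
g = 23/10 (g = (1*(-⅕) - 3*½) + 4 = (-⅕ - 3/2) + 4 = -17/10 + 4 = 23/10 ≈ 2.3000)
w(q, m) = -227/50 (w(q, m) = -5 + (⅕)*(23/10) = -5 + 23/50 = -227/50)
w(4 - 1*1, 4)² = (-227/50)² = 51529/2500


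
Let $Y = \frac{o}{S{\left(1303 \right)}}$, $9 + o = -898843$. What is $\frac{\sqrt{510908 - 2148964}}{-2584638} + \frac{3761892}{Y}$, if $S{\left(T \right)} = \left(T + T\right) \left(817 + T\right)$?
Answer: $- \frac{5195849992560}{224713} - \frac{i \sqrt{409514}}{1292319} \approx -2.3122 \cdot 10^{7} - 0.00049518 i$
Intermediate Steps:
$o = -898852$ ($o = -9 - 898843 = -898852$)
$S{\left(T \right)} = 2 T \left(817 + T\right)$
$Y = - \frac{224713}{1381180}$ ($Y = - \frac{898852}{2 \cdot 1303 \left(817 + 1303\right)} = - \frac{898852}{2 \cdot 1303 \cdot 2120} = - \frac{898852}{5524720} = \left(-898852\right) \frac{1}{5524720} = - \frac{224713}{1381180} \approx -0.1627$)
$\frac{\sqrt{510908 - 2148964}}{-2584638} + \frac{3761892}{Y} = \frac{\sqrt{510908 - 2148964}}{-2584638} + \frac{3761892}{- \frac{224713}{1381180}} = \sqrt{-1638056} \left(- \frac{1}{2584638}\right) + 3761892 \left(- \frac{1381180}{224713}\right) = 2 i \sqrt{409514} \left(- \frac{1}{2584638}\right) - \frac{5195849992560}{224713} = - \frac{i \sqrt{409514}}{1292319} - \frac{5195849992560}{224713} = - \frac{5195849992560}{224713} - \frac{i \sqrt{409514}}{1292319}$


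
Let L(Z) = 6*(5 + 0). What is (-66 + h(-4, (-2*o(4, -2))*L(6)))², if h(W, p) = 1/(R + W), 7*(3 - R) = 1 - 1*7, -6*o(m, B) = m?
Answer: 5329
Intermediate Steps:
o(m, B) = -m/6
R = 27/7 (R = 3 - (1 - 1*7)/7 = 3 - (1 - 7)/7 = 3 - ⅐*(-6) = 3 + 6/7 = 27/7 ≈ 3.8571)
L(Z) = 30 (L(Z) = 6*5 = 30)
h(W, p) = 1/(27/7 + W)
(-66 + h(-4, (-2*o(4, -2))*L(6)))² = (-66 + 7/(27 + 7*(-4)))² = (-66 + 7/(27 - 28))² = (-66 + 7/(-1))² = (-66 + 7*(-1))² = (-66 - 7)² = (-73)² = 5329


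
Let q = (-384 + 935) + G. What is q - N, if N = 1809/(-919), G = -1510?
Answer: -879512/919 ≈ -957.03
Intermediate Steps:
N = -1809/919 (N = 1809*(-1/919) = -1809/919 ≈ -1.9684)
q = -959 (q = (-384 + 935) - 1510 = 551 - 1510 = -959)
q - N = -959 - 1*(-1809/919) = -959 + 1809/919 = -879512/919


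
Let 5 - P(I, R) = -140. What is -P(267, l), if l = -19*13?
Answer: -145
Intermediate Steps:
l = -247
P(I, R) = 145 (P(I, R) = 5 - 1*(-140) = 5 + 140 = 145)
-P(267, l) = -1*145 = -145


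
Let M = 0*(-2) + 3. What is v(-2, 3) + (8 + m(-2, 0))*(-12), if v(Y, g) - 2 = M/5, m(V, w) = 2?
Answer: -587/5 ≈ -117.40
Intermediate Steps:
M = 3 (M = 0 + 3 = 3)
v(Y, g) = 13/5 (v(Y, g) = 2 + 3/5 = 13/5)
v(-2, 3) + (8 + m(-2, 0))*(-12) = 13/5 + (8 + 2)*(-12) = 13/5 + 10*(-12) = 13/5 - 120 = -587/5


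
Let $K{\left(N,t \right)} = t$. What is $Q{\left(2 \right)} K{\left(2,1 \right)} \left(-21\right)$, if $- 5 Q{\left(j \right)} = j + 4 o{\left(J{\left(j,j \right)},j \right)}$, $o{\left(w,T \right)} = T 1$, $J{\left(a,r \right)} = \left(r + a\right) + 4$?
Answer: $42$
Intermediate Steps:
$J{\left(a,r \right)} = 4 + a + r$ ($J{\left(a,r \right)} = \left(a + r\right) + 4 = 4 + a + r$)
$o{\left(w,T \right)} = T$
$Q{\left(j \right)} = - j$ ($Q{\left(j \right)} = - \frac{j + 4 j}{5} = - \frac{5 j}{5} = - j$)
$Q{\left(2 \right)} K{\left(2,1 \right)} \left(-21\right) = \left(-1\right) 2 \cdot 1 \left(-21\right) = \left(-2\right) 1 \left(-21\right) = \left(-2\right) \left(-21\right) = 42$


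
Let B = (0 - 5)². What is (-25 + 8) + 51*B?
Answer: 1258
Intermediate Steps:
B = 25 (B = (-5)² = 25)
(-25 + 8) + 51*B = (-25 + 8) + 51*25 = -17 + 1275 = 1258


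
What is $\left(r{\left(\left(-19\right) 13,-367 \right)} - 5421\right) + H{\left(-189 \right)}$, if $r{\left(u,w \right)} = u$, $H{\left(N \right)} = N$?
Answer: $-5857$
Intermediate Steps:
$\left(r{\left(\left(-19\right) 13,-367 \right)} - 5421\right) + H{\left(-189 \right)} = \left(\left(-19\right) 13 - 5421\right) - 189 = \left(-247 - 5421\right) - 189 = -5668 - 189 = -5857$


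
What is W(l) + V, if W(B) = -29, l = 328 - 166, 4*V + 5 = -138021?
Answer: -69071/2 ≈ -34536.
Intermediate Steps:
V = -69013/2 (V = -5/4 + (¼)*(-138021) = -5/4 - 138021/4 = -69013/2 ≈ -34507.)
l = 162
W(l) + V = -29 - 69013/2 = -69071/2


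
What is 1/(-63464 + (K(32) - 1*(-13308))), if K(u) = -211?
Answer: -1/50367 ≈ -1.9854e-5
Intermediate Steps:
1/(-63464 + (K(32) - 1*(-13308))) = 1/(-63464 + (-211 - 1*(-13308))) = 1/(-63464 + (-211 + 13308)) = 1/(-63464 + 13097) = 1/(-50367) = -1/50367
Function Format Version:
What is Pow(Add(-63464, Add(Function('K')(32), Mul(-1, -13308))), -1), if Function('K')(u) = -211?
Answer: Rational(-1, 50367) ≈ -1.9854e-5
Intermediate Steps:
Pow(Add(-63464, Add(Function('K')(32), Mul(-1, -13308))), -1) = Pow(Add(-63464, Add(-211, Mul(-1, -13308))), -1) = Pow(Add(-63464, Add(-211, 13308)), -1) = Pow(Add(-63464, 13097), -1) = Pow(-50367, -1) = Rational(-1, 50367)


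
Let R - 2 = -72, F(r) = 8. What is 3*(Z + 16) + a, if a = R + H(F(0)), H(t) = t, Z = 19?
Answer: 43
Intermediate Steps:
R = -70 (R = 2 - 72 = -70)
a = -62 (a = -70 + 8 = -62)
3*(Z + 16) + a = 3*(19 + 16) - 62 = 3*35 - 62 = 105 - 62 = 43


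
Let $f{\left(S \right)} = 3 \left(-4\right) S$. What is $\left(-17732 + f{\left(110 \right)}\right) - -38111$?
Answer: $19059$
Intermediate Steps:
$f{\left(S \right)} = - 12 S$
$\left(-17732 + f{\left(110 \right)}\right) - -38111 = \left(-17732 - 1320\right) - -38111 = \left(-17732 - 1320\right) + 38111 = -19052 + 38111 = 19059$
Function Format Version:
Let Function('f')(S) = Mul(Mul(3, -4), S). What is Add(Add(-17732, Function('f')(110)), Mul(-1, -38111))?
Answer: 19059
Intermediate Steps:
Function('f')(S) = Mul(-12, S)
Add(Add(-17732, Function('f')(110)), Mul(-1, -38111)) = Add(Add(-17732, Mul(-12, 110)), Mul(-1, -38111)) = Add(Add(-17732, -1320), 38111) = Add(-19052, 38111) = 19059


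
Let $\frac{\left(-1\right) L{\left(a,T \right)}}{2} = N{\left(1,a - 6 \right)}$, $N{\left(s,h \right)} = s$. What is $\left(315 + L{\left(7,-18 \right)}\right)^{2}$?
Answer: $97969$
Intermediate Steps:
$L{\left(a,T \right)} = -2$ ($L{\left(a,T \right)} = \left(-2\right) 1 = -2$)
$\left(315 + L{\left(7,-18 \right)}\right)^{2} = \left(315 - 2\right)^{2} = 313^{2} = 97969$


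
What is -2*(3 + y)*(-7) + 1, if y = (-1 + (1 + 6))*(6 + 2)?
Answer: 715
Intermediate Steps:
y = 48 (y = (-1 + 7)*8 = 6*8 = 48)
-2*(3 + y)*(-7) + 1 = -2*(3 + 48)*(-7) + 1 = -2*51*(-7) + 1 = -102*(-7) + 1 = 714 + 1 = 715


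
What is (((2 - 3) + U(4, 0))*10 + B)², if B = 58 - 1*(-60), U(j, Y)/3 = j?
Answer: 51984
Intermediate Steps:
U(j, Y) = 3*j
B = 118 (B = 58 + 60 = 118)
(((2 - 3) + U(4, 0))*10 + B)² = (((2 - 3) + 3*4)*10 + 118)² = ((-1 + 12)*10 + 118)² = (11*10 + 118)² = (110 + 118)² = 228² = 51984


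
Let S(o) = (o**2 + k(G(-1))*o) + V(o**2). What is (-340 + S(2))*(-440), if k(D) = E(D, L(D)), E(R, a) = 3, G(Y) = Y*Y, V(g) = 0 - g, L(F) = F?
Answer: 146960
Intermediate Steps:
V(g) = -g
G(Y) = Y**2
k(D) = 3
S(o) = 3*o (S(o) = (o**2 + 3*o) - o**2 = 3*o)
(-340 + S(2))*(-440) = (-340 + 3*2)*(-440) = (-340 + 6)*(-440) = -334*(-440) = 146960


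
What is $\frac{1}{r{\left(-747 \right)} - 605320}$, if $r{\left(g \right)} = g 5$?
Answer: $- \frac{1}{609055} \approx -1.6419 \cdot 10^{-6}$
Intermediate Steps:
$r{\left(g \right)} = 5 g$
$\frac{1}{r{\left(-747 \right)} - 605320} = \frac{1}{5 \left(-747\right) - 605320} = \frac{1}{-3735 - 605320} = \frac{1}{-609055} = - \frac{1}{609055}$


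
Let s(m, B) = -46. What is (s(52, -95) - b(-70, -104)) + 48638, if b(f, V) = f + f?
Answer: 48732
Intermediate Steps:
b(f, V) = 2*f
(s(52, -95) - b(-70, -104)) + 48638 = (-46 - 2*(-70)) + 48638 = (-46 - 1*(-140)) + 48638 = (-46 + 140) + 48638 = 94 + 48638 = 48732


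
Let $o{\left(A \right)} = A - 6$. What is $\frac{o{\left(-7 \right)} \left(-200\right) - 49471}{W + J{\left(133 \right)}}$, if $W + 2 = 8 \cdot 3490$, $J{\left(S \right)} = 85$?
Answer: $- \frac{46871}{28003} \approx -1.6738$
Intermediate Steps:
$o{\left(A \right)} = -6 + A$
$W = 27918$ ($W = -2 + 8 \cdot 3490 = -2 + 27920 = 27918$)
$\frac{o{\left(-7 \right)} \left(-200\right) - 49471}{W + J{\left(133 \right)}} = \frac{\left(-6 - 7\right) \left(-200\right) - 49471}{27918 + 85} = \frac{\left(-13\right) \left(-200\right) - 49471}{28003} = \left(2600 - 49471\right) \frac{1}{28003} = \left(-46871\right) \frac{1}{28003} = - \frac{46871}{28003}$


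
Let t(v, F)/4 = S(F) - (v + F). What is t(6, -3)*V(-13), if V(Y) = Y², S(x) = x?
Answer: -4056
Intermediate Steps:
t(v, F) = -4*v (t(v, F) = 4*(F - (v + F)) = 4*(F - (F + v)) = 4*(F + (-F - v)) = 4*(-v) = -4*v)
t(6, -3)*V(-13) = -4*6*(-13)² = -24*169 = -4056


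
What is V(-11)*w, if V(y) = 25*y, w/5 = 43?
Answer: -59125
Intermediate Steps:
w = 215 (w = 5*43 = 215)
V(-11)*w = (25*(-11))*215 = -275*215 = -59125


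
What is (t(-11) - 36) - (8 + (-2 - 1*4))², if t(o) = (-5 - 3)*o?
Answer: 48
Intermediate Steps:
t(o) = -8*o
(t(-11) - 36) - (8 + (-2 - 1*4))² = (-8*(-11) - 36) - (8 + (-2 - 1*4))² = (88 - 36) - (8 + (-2 - 4))² = 52 - (8 - 6)² = 52 - 1*2² = 52 - 1*4 = 52 - 4 = 48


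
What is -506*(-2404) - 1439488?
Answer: -223064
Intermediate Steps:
-506*(-2404) - 1439488 = 1216424 - 1439488 = -223064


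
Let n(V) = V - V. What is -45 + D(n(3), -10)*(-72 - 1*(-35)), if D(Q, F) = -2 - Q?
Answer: 29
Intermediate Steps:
n(V) = 0
-45 + D(n(3), -10)*(-72 - 1*(-35)) = -45 + (-2 - 1*0)*(-72 - 1*(-35)) = -45 + (-2 + 0)*(-72 + 35) = -45 - 2*(-37) = -45 + 74 = 29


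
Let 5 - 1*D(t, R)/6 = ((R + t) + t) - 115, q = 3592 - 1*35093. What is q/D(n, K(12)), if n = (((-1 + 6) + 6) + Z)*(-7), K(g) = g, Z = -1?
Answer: -31501/1488 ≈ -21.170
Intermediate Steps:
q = -31501 (q = 3592 - 35093 = -31501)
n = -70 (n = (((-1 + 6) + 6) - 1)*(-7) = ((5 + 6) - 1)*(-7) = (11 - 1)*(-7) = 10*(-7) = -70)
D(t, R) = 720 - 12*t - 6*R (D(t, R) = 30 - 6*(((R + t) + t) - 115) = 30 - 6*((R + 2*t) - 115) = 30 - 6*(-115 + R + 2*t) = 30 + (690 - 12*t - 6*R) = 720 - 12*t - 6*R)
q/D(n, K(12)) = -31501/(720 - 12*(-70) - 6*12) = -31501/(720 + 840 - 72) = -31501/1488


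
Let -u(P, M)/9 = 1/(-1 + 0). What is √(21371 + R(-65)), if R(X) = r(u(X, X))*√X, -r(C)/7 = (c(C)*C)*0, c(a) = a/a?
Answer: √21371 ≈ 146.19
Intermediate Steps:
c(a) = 1
u(P, M) = 9 (u(P, M) = -9/(-1 + 0) = -9/(-1) = -9*(-1) = 9)
r(C) = 0 (r(C) = -7*1*C*0 = -7*C*0 = -7*0 = 0)
R(X) = 0 (R(X) = 0*√X = 0)
√(21371 + R(-65)) = √(21371 + 0) = √21371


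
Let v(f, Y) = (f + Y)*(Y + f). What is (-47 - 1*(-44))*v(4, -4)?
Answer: 0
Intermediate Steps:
v(f, Y) = (Y + f)**2 (v(f, Y) = (Y + f)*(Y + f) = (Y + f)**2)
(-47 - 1*(-44))*v(4, -4) = (-47 - 1*(-44))*(-4 + 4)**2 = (-47 + 44)*0**2 = -3*0 = 0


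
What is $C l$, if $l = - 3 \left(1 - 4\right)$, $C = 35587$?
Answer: $320283$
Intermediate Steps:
$l = 9$ ($l = \left(-3\right) \left(-3\right) = 9$)
$C l = 35587 \cdot 9 = 320283$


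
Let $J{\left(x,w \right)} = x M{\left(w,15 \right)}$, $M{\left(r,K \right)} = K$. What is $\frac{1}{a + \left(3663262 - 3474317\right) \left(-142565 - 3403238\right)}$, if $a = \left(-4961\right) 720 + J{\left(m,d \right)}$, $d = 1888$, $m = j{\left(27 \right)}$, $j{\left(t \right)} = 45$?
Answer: $- \frac{1}{669965319080} \approx -1.4926 \cdot 10^{-12}$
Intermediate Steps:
$m = 45$
$J{\left(x,w \right)} = 15 x$ ($J{\left(x,w \right)} = x 15 = 15 x$)
$a = -3571245$ ($a = \left(-4961\right) 720 + 15 \cdot 45 = -3571920 + 675 = -3571245$)
$\frac{1}{a + \left(3663262 - 3474317\right) \left(-142565 - 3403238\right)} = \frac{1}{-3571245 + \left(3663262 - 3474317\right) \left(-142565 - 3403238\right)} = \frac{1}{-3571245 + 188945 \left(-3545803\right)} = \frac{1}{-3571245 - 669961747835} = \frac{1}{-669965319080} = - \frac{1}{669965319080}$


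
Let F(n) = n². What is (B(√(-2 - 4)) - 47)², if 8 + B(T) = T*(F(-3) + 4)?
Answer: 2011 - 1430*I*√6 ≈ 2011.0 - 3502.8*I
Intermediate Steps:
B(T) = -8 + 13*T (B(T) = -8 + T*((-3)² + 4) = -8 + T*(9 + 4) = -8 + T*13 = -8 + 13*T)
(B(√(-2 - 4)) - 47)² = ((-8 + 13*√(-2 - 4)) - 47)² = ((-8 + 13*√(-6)) - 47)² = ((-8 + 13*(I*√6)) - 47)² = ((-8 + 13*I*√6) - 47)² = (-55 + 13*I*√6)²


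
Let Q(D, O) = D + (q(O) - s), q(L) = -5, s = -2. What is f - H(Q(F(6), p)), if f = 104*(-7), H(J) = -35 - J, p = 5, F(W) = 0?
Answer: -696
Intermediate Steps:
Q(D, O) = -3 + D (Q(D, O) = D + (-5 - 1*(-2)) = D + (-5 + 2) = D - 3 = -3 + D)
f = -728
f - H(Q(F(6), p)) = -728 - (-35 - (-3 + 0)) = -728 - (-35 - 1*(-3)) = -728 - (-35 + 3) = -728 - 1*(-32) = -728 + 32 = -696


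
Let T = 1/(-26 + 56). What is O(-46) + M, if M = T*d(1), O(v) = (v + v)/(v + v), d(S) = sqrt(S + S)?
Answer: 1 + sqrt(2)/30 ≈ 1.0471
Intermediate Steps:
T = 1/30 ≈ 0.033333
d(S) = sqrt(2)*sqrt(S) (d(S) = sqrt(2*S) = sqrt(2)*sqrt(S))
O(v) = 1 (O(v) = (2*v)/((2*v)) = (2*v)*(1/(2*v)) = 1)
M = sqrt(2)/30 (M = (sqrt(2)*sqrt(1))/30 = (sqrt(2)*1)/30 = sqrt(2)/30 ≈ 0.047140)
O(-46) + M = 1 + sqrt(2)/30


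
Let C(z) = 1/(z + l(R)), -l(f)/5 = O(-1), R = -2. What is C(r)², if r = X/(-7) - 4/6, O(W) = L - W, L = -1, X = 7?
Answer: 9/25 ≈ 0.36000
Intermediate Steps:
O(W) = -1 - W
r = -5/3 (r = 7/(-7) - 4/6 = 7*(-⅐) - 4*⅙ = -1 - ⅔ = -5/3 ≈ -1.6667)
l(f) = 0 (l(f) = -5*(-1 - 1*(-1)) = -5*(-1 + 1) = -5*0 = 0)
C(z) = 1/z (C(z) = 1/(z + 0) = 1/z)
C(r)² = (1/(-5/3))² = (-⅗)² = 9/25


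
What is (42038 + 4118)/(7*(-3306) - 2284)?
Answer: -23078/12713 ≈ -1.8153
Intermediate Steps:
(42038 + 4118)/(7*(-3306) - 2284) = 46156/(-23142 - 2284) = 46156/(-25426) = 46156*(-1/25426) = -23078/12713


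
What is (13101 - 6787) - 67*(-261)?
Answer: 23801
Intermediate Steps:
(13101 - 6787) - 67*(-261) = 6314 + 17487 = 23801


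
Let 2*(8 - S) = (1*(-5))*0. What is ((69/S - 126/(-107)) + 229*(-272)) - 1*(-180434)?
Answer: 101141367/856 ≈ 1.1816e+5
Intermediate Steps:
S = 8 (S = 8 - 1*(-5)*0/2 = 8 - (-5)*0/2 = 8 - 1/2*0 = 8 + 0 = 8)
((69/S - 126/(-107)) + 229*(-272)) - 1*(-180434) = ((69/8 - 126/(-107)) + 229*(-272)) - 1*(-180434) = ((69*(1/8) - 126*(-1/107)) - 62288) + 180434 = ((69/8 + 126/107) - 62288) + 180434 = (8391/856 - 62288) + 180434 = -53310137/856 + 180434 = 101141367/856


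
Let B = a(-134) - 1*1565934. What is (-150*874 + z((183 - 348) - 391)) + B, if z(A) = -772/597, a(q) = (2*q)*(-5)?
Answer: -1012330090/597 ≈ -1.6957e+6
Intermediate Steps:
a(q) = -10*q
z(A) = -772/597 (z(A) = -772*1/597 = -772/597)
B = -1564594 (B = -10*(-134) - 1*1565934 = 1340 - 1565934 = -1564594)
(-150*874 + z((183 - 348) - 391)) + B = (-150*874 - 772/597) - 1564594 = (-131100 - 772/597) - 1564594 = -78267472/597 - 1564594 = -1012330090/597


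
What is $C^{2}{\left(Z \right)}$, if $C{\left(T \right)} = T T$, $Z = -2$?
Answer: $16$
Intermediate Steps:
$C{\left(T \right)} = T^{2}$
$C^{2}{\left(Z \right)} = \left(\left(-2\right)^{2}\right)^{2} = 4^{2} = 16$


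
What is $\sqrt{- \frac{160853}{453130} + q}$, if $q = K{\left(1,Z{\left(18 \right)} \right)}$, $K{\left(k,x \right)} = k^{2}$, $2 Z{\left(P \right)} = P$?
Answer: $\frac{\sqrt{132439477010}}{453130} \approx 0.80313$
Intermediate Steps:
$Z{\left(P \right)} = \frac{P}{2}$
$q = 1$ ($q = 1^{2} = 1$)
$\sqrt{- \frac{160853}{453130} + q} = \sqrt{- \frac{160853}{453130} + 1} = \sqrt{\frac{292277}{453130}} = \frac{\sqrt{132439477010}}{453130}$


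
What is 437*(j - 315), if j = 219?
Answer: -41952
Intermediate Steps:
437*(j - 315) = 437*(219 - 315) = 437*(-96) = -41952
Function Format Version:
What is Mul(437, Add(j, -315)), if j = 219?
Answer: -41952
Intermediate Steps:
Mul(437, Add(j, -315)) = Mul(437, Add(219, -315)) = Mul(437, -96) = -41952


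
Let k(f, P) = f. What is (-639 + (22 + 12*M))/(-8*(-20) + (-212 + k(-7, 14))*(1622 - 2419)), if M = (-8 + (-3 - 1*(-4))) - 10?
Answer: -821/174703 ≈ -0.0046994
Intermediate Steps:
M = -17 (M = (-8 + (-3 + 4)) - 10 = (-8 + 1) - 10 = -7 - 10 = -17)
(-639 + (22 + 12*M))/(-8*(-20) + (-212 + k(-7, 14))*(1622 - 2419)) = (-639 + (22 + 12*(-17)))/(-8*(-20) + (-212 - 7)*(1622 - 2419)) = (-639 + (22 - 204))/(160 - 219*(-797)) = (-639 - 182)/(160 + 174543) = -821/174703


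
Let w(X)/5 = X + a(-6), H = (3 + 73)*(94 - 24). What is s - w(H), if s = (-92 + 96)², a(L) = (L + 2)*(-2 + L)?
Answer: -26744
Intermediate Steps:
a(L) = (-2 + L)*(2 + L) (a(L) = (2 + L)*(-2 + L) = (-2 + L)*(2 + L))
H = 5320 (H = 76*70 = 5320)
w(X) = 160 + 5*X (w(X) = 5*(X + (-4 + (-6)²)) = 5*(X + (-4 + 36)) = 5*(X + 32) = 5*(32 + X) = 160 + 5*X)
s = 16 (s = 4² = 16)
s - w(H) = 16 - (160 + 5*5320) = 16 - (160 + 26600) = 16 - 1*26760 = 16 - 26760 = -26744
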